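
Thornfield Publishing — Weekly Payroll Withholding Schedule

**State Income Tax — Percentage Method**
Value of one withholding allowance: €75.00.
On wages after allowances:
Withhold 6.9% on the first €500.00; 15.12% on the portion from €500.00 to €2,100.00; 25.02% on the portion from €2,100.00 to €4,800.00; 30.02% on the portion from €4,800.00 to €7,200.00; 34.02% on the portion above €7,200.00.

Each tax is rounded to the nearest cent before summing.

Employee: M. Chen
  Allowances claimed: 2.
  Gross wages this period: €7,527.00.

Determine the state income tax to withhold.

€1,732.66

State Income Tax: taxable = €7,527.00 − 2×€75.00 = €7,377.00
  €1,672.44 + 34.02% × (€7,377.00 − €7,200.00) = €1,672.44 + 34.02% × €177.00 = €1,732.66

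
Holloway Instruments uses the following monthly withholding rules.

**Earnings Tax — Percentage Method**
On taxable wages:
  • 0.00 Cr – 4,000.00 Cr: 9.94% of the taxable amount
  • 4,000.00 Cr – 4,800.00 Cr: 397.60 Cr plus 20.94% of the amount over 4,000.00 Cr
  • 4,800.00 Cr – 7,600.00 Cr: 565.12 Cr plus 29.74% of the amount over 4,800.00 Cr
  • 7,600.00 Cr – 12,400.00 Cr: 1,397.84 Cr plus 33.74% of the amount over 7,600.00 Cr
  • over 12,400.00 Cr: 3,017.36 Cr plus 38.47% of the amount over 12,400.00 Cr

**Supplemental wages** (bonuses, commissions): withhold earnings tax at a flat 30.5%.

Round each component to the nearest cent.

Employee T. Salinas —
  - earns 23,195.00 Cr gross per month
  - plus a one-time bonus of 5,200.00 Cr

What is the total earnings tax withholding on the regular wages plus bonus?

8,756.20 Cr

Earnings Tax: taxable = 23,195.00 Cr
  3,017.36 Cr + 38.47% × (23,195.00 Cr − 12,400.00 Cr) = 3,017.36 Cr + 38.47% × 10,795.00 Cr = 7,170.20 Cr
Supplemental (30.5% flat on bonus): 30.5% × 5,200.00 Cr = 1,586.00 Cr
Total earnings tax: 7,170.20 Cr + 1,586.00 Cr = 8,756.20 Cr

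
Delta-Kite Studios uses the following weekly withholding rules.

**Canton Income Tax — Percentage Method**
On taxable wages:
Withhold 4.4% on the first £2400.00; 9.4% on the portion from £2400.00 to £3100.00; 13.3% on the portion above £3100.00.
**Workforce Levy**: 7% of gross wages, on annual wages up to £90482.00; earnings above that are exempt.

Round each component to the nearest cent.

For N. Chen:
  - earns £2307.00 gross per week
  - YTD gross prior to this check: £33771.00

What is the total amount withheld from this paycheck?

£263.00

Canton Income Tax: taxable = £2307.00
  4.4% × £2307.00 = £101.51
Workforce Levy: 7% × £2307.00 = £161.49
Total: £101.51 + £161.49 = £263.00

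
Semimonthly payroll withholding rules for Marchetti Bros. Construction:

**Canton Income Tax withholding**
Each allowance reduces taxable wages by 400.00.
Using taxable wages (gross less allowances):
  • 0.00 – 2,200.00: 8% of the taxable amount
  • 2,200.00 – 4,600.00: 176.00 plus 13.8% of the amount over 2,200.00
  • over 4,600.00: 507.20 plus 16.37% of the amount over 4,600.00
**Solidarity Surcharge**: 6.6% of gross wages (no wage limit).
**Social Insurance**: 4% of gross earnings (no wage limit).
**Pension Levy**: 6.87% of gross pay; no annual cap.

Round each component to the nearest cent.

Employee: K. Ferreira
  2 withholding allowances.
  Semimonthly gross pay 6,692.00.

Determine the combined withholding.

1,887.79

Canton Income Tax: taxable = 6,692.00 − 2×400.00 = 5,892.00
  507.20 + 16.37% × (5,892.00 − 4,600.00) = 507.20 + 16.37% × 1,292.00 = 718.70
Solidarity Surcharge: 6.6% × 6,692.00 = 441.67
Social Insurance: 4% × 6,692.00 = 267.68
Pension Levy: 6.87% × 6,692.00 = 459.74
Total: 718.70 + 441.67 + 267.68 + 459.74 = 1,887.79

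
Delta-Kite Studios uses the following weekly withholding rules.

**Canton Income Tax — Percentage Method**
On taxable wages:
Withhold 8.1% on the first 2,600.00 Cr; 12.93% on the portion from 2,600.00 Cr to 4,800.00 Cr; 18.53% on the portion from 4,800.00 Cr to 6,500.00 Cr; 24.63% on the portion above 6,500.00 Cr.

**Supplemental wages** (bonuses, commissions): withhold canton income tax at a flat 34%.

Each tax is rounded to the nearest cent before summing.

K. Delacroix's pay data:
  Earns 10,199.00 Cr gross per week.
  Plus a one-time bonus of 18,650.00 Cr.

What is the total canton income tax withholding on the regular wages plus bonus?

8,062.13 Cr

Canton Income Tax: taxable = 10,199.00 Cr
  810.07 Cr + 24.63% × (10,199.00 Cr − 6,500.00 Cr) = 810.07 Cr + 24.63% × 3,699.00 Cr = 1,721.13 Cr
Supplemental (34% flat on bonus): 34% × 18,650.00 Cr = 6,341.00 Cr
Total canton income tax: 1,721.13 Cr + 6,341.00 Cr = 8,062.13 Cr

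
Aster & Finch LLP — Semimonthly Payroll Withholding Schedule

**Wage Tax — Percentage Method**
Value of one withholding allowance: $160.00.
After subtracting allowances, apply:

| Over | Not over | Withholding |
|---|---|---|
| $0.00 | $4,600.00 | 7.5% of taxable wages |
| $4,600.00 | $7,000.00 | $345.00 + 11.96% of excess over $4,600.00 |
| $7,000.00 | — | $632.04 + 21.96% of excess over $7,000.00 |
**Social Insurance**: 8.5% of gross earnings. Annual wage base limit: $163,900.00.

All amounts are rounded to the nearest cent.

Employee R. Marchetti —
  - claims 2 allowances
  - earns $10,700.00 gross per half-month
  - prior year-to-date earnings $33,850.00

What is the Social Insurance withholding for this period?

$909.50

Social Insurance: 8.5% × $10,700.00 = $909.50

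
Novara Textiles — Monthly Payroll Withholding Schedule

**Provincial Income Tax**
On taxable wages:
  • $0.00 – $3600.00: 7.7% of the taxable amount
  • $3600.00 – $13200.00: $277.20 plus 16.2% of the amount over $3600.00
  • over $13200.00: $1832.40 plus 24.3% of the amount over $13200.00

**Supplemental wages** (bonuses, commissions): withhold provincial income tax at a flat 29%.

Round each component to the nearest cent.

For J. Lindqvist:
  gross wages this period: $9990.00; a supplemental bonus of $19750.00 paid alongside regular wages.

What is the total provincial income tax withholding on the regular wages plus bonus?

$7039.88

Provincial Income Tax: taxable = $9990.00
  $277.20 + 16.2% × ($9990.00 − $3600.00) = $277.20 + 16.2% × $6390.00 = $1312.38
Supplemental (29% flat on bonus): 29% × $19750.00 = $5727.50
Total provincial income tax: $1312.38 + $5727.50 = $7039.88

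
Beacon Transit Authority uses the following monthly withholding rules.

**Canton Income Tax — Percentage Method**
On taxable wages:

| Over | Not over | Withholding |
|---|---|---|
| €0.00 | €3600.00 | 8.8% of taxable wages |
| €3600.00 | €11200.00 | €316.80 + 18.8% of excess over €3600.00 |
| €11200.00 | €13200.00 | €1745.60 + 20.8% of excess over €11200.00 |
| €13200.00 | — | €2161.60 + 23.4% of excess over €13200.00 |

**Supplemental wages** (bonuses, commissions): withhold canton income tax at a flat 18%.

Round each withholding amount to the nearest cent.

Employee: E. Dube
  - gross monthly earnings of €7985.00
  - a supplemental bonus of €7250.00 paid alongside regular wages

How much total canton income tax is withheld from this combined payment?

€2446.18

Canton Income Tax: taxable = €7985.00
  €316.80 + 18.8% × (€7985.00 − €3600.00) = €316.80 + 18.8% × €4385.00 = €1141.18
Supplemental (18% flat on bonus): 18% × €7250.00 = €1305.00
Total canton income tax: €1141.18 + €1305.00 = €2446.18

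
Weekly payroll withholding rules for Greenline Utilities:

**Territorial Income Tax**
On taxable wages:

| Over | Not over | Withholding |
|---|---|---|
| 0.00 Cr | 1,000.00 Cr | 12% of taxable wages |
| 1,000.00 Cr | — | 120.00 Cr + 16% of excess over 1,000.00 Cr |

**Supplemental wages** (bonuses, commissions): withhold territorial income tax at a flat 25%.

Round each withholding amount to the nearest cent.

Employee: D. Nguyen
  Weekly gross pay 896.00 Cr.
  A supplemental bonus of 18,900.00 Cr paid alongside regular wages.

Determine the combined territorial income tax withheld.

Territorial Income Tax: taxable = 896.00 Cr
  12% × 896.00 Cr = 107.52 Cr
Supplemental (25% flat on bonus): 25% × 18,900.00 Cr = 4,725.00 Cr
Total territorial income tax: 107.52 Cr + 4,725.00 Cr = 4,832.52 Cr

4,832.52 Cr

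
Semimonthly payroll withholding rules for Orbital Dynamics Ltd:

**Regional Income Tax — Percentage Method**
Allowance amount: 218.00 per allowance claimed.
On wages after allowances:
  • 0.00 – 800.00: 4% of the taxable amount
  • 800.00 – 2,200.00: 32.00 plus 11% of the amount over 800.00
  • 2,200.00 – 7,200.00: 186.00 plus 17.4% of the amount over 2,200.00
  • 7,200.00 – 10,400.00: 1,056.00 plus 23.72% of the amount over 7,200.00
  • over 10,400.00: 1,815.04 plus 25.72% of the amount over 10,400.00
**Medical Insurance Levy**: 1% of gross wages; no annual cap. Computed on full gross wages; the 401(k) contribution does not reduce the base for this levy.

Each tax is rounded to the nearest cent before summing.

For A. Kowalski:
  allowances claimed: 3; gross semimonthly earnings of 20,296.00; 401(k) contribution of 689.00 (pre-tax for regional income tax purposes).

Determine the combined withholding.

4,217.83

Regional Income Tax: taxable = 20,296.00 − 689.00 − 3×218.00 = 18,953.00
  1,815.04 + 25.72% × (18,953.00 − 10,400.00) = 1,815.04 + 25.72% × 8,553.00 = 4,014.87
Medical Insurance Levy: 1% × 20,296.00 = 202.96
Total: 4,014.87 + 202.96 = 4,217.83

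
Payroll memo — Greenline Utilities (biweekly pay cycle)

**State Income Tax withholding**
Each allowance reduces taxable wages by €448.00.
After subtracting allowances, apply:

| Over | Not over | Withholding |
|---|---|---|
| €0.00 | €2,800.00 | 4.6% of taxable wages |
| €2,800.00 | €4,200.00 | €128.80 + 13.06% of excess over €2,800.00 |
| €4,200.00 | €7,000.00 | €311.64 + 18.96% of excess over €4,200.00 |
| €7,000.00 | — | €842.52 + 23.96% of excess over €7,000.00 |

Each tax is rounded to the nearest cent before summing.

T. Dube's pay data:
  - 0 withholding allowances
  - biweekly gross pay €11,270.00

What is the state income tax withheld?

State Income Tax: taxable = €11,270.00
  €842.52 + 23.96% × (€11,270.00 − €7,000.00) = €842.52 + 23.96% × €4,270.00 = €1,865.61

€1,865.61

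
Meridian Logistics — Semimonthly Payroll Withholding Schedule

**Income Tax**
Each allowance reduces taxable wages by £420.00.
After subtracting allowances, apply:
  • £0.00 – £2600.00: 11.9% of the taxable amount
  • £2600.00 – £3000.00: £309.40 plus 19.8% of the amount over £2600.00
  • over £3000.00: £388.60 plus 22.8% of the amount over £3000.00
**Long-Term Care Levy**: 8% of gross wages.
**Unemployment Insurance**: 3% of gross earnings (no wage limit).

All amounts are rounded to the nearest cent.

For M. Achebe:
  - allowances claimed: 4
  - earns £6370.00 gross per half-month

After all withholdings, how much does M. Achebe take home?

£4895.38

Income Tax: taxable = £6370.00 − 4×£420.00 = £4690.00
  £388.60 + 22.8% × (£4690.00 − £3000.00) = £388.60 + 22.8% × £1690.00 = £773.92
Long-Term Care Levy: 8% × £6370.00 = £509.60
Unemployment Insurance: 3% × £6370.00 = £191.10
Total withheld: £773.92 + £509.60 + £191.10 = £1474.62
Net pay: £6370.00 − £1474.62 = £4895.38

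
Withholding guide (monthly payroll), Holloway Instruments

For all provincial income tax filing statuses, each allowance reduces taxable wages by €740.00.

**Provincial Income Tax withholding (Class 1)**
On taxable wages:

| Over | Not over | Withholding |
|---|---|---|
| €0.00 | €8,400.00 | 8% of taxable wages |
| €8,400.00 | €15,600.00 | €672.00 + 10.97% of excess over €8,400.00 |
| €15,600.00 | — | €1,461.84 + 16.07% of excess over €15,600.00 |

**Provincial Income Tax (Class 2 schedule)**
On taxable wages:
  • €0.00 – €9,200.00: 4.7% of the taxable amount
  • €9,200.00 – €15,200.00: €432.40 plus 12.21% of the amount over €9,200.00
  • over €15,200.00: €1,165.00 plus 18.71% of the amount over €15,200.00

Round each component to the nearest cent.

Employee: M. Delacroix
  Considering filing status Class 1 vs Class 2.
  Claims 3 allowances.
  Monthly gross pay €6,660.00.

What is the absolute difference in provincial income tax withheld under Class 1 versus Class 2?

€146.52

Provincial Income Tax (Class 1): taxable = €6,660.00 − 3×€740.00 = €4,440.00
  8% × €4,440.00 = €355.20
Provincial Income Tax (Class 2): taxable = €6,660.00 − 3×€740.00 = €4,440.00
  4.7% × €4,440.00 = €208.68
Difference: |€355.20 − €208.68| = €146.52 (higher under Class 1)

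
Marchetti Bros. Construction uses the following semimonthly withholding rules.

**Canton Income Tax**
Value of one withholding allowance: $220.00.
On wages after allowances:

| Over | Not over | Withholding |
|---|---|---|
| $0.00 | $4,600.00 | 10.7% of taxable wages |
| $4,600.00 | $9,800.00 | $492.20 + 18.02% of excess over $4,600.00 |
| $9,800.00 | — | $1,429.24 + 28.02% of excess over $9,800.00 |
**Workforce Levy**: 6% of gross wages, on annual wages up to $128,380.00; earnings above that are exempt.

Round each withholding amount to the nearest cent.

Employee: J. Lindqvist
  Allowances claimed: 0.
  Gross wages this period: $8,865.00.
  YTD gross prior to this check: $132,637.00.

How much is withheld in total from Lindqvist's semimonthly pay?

$1,260.75

Canton Income Tax: taxable = $8,865.00
  $492.20 + 18.02% × ($8,865.00 − $4,600.00) = $492.20 + 18.02% × $4,265.00 = $1,260.75
Workforce Levy: YTD $132,637.00 ≥ cap $128,380.00 → $0.00
Total: $1,260.75 + $0.00 = $1,260.75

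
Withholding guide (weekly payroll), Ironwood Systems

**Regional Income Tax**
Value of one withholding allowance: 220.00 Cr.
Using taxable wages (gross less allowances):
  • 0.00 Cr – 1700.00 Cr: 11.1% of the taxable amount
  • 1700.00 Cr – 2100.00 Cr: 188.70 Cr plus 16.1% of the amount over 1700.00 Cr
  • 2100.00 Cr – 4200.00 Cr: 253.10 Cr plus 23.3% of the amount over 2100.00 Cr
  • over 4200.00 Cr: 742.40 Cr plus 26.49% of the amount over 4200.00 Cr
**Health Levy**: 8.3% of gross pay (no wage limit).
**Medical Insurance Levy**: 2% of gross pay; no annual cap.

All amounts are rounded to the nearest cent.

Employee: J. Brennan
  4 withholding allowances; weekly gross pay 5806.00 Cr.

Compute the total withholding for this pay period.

Regional Income Tax: taxable = 5806.00 Cr − 4×220.00 Cr = 4926.00 Cr
  742.40 Cr + 26.49% × (4926.00 Cr − 4200.00 Cr) = 742.40 Cr + 26.49% × 726.00 Cr = 934.72 Cr
Health Levy: 8.3% × 5806.00 Cr = 481.90 Cr
Medical Insurance Levy: 2% × 5806.00 Cr = 116.12 Cr
Total: 934.72 Cr + 481.90 Cr + 116.12 Cr = 1532.74 Cr

1532.74 Cr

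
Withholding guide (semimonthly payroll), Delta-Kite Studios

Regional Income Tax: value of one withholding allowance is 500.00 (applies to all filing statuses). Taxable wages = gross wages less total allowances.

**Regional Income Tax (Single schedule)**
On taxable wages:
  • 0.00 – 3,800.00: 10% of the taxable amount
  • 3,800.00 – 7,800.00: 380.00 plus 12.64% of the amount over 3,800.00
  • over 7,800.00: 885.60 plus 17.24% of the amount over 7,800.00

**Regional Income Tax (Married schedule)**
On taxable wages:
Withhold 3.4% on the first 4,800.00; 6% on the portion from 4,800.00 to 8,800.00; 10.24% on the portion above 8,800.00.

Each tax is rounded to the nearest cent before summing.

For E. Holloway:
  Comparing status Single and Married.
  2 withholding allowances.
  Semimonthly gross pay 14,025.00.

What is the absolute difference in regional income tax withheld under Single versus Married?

950.55

Regional Income Tax (Single): taxable = 14,025.00 − 2×500.00 = 13,025.00
  885.60 + 17.24% × (13,025.00 − 7,800.00) = 885.60 + 17.24% × 5,225.00 = 1,786.39
Regional Income Tax (Married): taxable = 14,025.00 − 2×500.00 = 13,025.00
  403.20 + 10.24% × (13,025.00 − 8,800.00) = 403.20 + 10.24% × 4,225.00 = 835.84
Difference: |1,786.39 − 835.84| = 950.55 (higher under Single)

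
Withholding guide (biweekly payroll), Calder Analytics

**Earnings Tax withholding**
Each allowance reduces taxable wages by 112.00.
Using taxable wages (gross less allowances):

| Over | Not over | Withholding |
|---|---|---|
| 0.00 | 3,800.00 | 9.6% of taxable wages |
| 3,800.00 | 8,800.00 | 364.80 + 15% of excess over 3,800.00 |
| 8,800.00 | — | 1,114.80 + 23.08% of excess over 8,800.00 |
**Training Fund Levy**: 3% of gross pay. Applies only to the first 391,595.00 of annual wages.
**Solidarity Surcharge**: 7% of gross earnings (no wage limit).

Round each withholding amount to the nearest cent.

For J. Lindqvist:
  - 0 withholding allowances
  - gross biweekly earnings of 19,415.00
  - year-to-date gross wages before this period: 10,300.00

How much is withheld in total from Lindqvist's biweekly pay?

Earnings Tax: taxable = 19,415.00
  1,114.80 + 23.08% × (19,415.00 − 8,800.00) = 1,114.80 + 23.08% × 10,615.00 = 3,564.74
Training Fund Levy: 3% × 19,415.00 = 582.45
Solidarity Surcharge: 7% × 19,415.00 = 1,359.05
Total: 3,564.74 + 582.45 + 1,359.05 = 5,506.24

5,506.24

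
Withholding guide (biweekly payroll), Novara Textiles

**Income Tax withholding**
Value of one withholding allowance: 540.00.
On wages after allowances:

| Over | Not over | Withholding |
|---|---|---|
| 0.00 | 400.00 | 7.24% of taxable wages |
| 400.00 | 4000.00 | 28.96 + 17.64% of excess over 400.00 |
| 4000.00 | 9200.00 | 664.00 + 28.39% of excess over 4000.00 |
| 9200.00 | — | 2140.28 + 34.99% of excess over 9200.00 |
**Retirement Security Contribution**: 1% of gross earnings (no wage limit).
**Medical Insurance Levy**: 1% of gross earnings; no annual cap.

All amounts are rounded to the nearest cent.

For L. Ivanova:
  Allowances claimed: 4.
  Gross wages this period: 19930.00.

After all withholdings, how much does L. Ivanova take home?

14392.48

Income Tax: taxable = 19930.00 − 4×540.00 = 17770.00
  2140.28 + 34.99% × (17770.00 − 9200.00) = 2140.28 + 34.99% × 8570.00 = 5138.92
Retirement Security Contribution: 1% × 19930.00 = 199.30
Medical Insurance Levy: 1% × 19930.00 = 199.30
Total withheld: 5138.92 + 199.30 + 199.30 = 5537.52
Net pay: 19930.00 − 5537.52 = 14392.48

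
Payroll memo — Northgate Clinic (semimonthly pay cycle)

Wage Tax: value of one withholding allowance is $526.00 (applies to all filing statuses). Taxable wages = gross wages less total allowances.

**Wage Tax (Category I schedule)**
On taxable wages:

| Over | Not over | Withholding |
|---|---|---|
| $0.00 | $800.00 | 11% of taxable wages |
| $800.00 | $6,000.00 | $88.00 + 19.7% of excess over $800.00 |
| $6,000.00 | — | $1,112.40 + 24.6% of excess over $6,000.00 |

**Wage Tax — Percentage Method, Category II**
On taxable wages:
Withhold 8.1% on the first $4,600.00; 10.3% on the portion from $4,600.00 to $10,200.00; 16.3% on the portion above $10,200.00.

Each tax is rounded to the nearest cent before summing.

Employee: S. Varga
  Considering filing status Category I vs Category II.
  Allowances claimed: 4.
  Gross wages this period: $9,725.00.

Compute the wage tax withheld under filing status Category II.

$683.76

Wage Tax (Category II): taxable = $9,725.00 − 4×$526.00 = $7,621.00
  $372.60 + 10.3% × ($7,621.00 − $4,600.00) = $372.60 + 10.3% × $3,021.00 = $683.76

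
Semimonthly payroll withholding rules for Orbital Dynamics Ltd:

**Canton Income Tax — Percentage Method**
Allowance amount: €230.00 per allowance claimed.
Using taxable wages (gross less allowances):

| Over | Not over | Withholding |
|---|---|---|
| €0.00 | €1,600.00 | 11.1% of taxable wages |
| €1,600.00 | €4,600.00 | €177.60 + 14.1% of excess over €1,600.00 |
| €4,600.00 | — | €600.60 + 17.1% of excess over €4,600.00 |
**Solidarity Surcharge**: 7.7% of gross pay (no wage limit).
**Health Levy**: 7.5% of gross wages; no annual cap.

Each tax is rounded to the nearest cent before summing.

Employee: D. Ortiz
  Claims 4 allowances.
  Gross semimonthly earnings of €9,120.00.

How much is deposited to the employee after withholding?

€6,517.56

Canton Income Tax: taxable = €9,120.00 − 4×€230.00 = €8,200.00
  €600.60 + 17.1% × (€8,200.00 − €4,600.00) = €600.60 + 17.1% × €3,600.00 = €1,216.20
Solidarity Surcharge: 7.7% × €9,120.00 = €702.24
Health Levy: 7.5% × €9,120.00 = €684.00
Total withheld: €1,216.20 + €702.24 + €684.00 = €2,602.44
Net pay: €9,120.00 − €2,602.44 = €6,517.56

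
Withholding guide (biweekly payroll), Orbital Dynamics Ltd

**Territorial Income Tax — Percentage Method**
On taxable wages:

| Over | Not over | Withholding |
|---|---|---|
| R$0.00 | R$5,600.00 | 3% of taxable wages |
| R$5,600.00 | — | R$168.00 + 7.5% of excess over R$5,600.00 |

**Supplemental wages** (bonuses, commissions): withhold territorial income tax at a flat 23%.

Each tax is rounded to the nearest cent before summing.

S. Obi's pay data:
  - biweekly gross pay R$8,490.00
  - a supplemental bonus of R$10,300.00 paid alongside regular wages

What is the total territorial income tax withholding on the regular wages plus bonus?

R$2,753.75

Territorial Income Tax: taxable = R$8,490.00
  R$168.00 + 7.5% × (R$8,490.00 − R$5,600.00) = R$168.00 + 7.5% × R$2,890.00 = R$384.75
Supplemental (23% flat on bonus): 23% × R$10,300.00 = R$2,369.00
Total territorial income tax: R$384.75 + R$2,369.00 = R$2,753.75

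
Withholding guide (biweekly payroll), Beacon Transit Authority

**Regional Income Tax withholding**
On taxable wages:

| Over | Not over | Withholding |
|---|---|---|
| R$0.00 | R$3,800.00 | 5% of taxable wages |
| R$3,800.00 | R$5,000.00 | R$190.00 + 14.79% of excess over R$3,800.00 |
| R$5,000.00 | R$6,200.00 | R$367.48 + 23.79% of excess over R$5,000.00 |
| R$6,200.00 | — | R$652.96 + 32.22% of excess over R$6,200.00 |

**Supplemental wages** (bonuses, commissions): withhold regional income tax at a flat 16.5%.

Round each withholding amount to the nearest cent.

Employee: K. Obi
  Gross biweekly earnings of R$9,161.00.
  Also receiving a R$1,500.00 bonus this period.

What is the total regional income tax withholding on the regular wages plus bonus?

R$1,854.49

Regional Income Tax: taxable = R$9,161.00
  R$652.96 + 32.22% × (R$9,161.00 − R$6,200.00) = R$652.96 + 32.22% × R$2,961.00 = R$1,606.99
Supplemental (16.5% flat on bonus): 16.5% × R$1,500.00 = R$247.50
Total regional income tax: R$1,606.99 + R$247.50 = R$1,854.49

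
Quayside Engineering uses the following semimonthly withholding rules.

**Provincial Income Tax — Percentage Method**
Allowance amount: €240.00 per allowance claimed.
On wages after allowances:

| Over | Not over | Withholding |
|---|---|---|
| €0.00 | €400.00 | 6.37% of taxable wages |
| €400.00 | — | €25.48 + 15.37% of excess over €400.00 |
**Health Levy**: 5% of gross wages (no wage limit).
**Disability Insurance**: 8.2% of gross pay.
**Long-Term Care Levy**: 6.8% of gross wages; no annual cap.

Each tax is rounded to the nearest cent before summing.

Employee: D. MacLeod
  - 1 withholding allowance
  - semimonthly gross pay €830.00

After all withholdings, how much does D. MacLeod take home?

€609.32

Provincial Income Tax: taxable = €830.00 − 1×€240.00 = €590.00
  €25.48 + 15.37% × (€590.00 − €400.00) = €25.48 + 15.37% × €190.00 = €54.68
Health Levy: 5% × €830.00 = €41.50
Disability Insurance: 8.2% × €830.00 = €68.06
Long-Term Care Levy: 6.8% × €830.00 = €56.44
Total withheld: €54.68 + €41.50 + €68.06 + €56.44 = €220.68
Net pay: €830.00 − €220.68 = €609.32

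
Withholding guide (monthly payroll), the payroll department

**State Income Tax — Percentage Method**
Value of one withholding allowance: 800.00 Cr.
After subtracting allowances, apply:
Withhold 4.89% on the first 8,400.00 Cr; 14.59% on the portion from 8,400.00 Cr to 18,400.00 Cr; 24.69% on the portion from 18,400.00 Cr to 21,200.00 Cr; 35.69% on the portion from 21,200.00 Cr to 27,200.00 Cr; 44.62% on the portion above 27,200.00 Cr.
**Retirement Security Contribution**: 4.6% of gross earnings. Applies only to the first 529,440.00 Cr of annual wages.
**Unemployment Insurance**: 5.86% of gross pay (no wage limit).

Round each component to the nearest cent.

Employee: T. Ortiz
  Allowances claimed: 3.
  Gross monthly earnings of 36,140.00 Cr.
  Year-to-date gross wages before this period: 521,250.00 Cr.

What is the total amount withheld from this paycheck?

10,115.17 Cr

State Income Tax: taxable = 36,140.00 Cr − 3×800.00 Cr = 33,740.00 Cr
  4,702.48 Cr + 44.62% × (33,740.00 Cr − 27,200.00 Cr) = 4,702.48 Cr + 44.62% × 6,540.00 Cr = 7,620.63 Cr
Retirement Security Contribution: cap 529,440.00 Cr − YTD 521,250.00 Cr = 8,190.00 Cr subject; 4.6% × 8,190.00 Cr = 376.74 Cr
Unemployment Insurance: 5.86% × 36,140.00 Cr = 2,117.80 Cr
Total: 7,620.63 Cr + 376.74 Cr + 2,117.80 Cr = 10,115.17 Cr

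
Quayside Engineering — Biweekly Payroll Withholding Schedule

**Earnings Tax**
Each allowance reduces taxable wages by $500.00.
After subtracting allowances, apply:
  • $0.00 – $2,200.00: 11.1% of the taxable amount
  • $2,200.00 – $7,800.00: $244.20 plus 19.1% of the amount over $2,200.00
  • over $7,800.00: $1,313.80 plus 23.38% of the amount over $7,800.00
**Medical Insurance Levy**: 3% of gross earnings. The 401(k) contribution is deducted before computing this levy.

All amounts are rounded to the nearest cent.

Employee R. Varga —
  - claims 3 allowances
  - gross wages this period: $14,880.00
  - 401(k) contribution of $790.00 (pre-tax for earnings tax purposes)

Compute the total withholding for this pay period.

Earnings Tax: taxable = $14,880.00 − $790.00 − 3×$500.00 = $12,590.00
  $1,313.80 + 23.38% × ($12,590.00 − $7,800.00) = $1,313.80 + 23.38% × $4,790.00 = $2,433.70
Medical Insurance Levy: 3% × $14,090.00 = $422.70
Total: $2,433.70 + $422.70 = $2,856.40

$2,856.40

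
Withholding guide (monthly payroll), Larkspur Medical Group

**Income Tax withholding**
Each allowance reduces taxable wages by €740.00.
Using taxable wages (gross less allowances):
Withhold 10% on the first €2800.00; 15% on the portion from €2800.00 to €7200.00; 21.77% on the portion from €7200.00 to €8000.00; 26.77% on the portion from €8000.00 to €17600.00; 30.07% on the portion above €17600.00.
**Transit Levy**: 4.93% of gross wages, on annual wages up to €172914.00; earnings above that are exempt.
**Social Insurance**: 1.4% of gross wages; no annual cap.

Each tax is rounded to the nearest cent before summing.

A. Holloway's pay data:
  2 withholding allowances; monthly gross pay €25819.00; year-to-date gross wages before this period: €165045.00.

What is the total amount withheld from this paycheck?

Income Tax: taxable = €25819.00 − 2×€740.00 = €24339.00
  €3684.08 + 30.07% × (€24339.00 − €17600.00) = €3684.08 + 30.07% × €6739.00 = €5710.50
Transit Levy: cap €172914.00 − YTD €165045.00 = €7869.00 subject; 4.93% × €7869.00 = €387.94
Social Insurance: 1.4% × €25819.00 = €361.47
Total: €5710.50 + €387.94 + €361.47 = €6459.91

€6459.91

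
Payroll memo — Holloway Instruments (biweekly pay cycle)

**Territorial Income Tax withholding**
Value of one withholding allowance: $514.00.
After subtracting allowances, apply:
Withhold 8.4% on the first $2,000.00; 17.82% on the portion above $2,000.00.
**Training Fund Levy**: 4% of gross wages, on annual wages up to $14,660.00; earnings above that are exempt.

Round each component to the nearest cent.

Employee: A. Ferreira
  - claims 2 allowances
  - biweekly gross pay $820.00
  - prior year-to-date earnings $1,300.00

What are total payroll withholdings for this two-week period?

Territorial Income Tax: taxable = $820.00 − 2×$514.00 = $-208.00
  Taxable ≤ 0 → $0.00
Training Fund Levy: 4% × $820.00 = $32.80
Total: $0.00 + $32.80 = $32.80

$32.80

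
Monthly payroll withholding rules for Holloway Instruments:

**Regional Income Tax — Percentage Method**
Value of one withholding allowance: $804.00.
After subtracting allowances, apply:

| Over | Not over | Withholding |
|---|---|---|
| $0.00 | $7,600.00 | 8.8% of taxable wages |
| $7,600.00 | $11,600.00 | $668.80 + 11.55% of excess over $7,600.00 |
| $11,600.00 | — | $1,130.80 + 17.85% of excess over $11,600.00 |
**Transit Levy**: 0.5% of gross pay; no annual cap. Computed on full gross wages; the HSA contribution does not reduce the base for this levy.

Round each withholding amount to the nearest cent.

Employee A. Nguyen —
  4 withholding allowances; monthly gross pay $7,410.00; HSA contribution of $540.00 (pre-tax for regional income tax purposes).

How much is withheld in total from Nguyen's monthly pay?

$358.60

Regional Income Tax: taxable = $7,410.00 − $540.00 − 4×$804.00 = $3,654.00
  8.8% × $3,654.00 = $321.55
Transit Levy: 0.5% × $7,410.00 = $37.05
Total: $321.55 + $37.05 = $358.60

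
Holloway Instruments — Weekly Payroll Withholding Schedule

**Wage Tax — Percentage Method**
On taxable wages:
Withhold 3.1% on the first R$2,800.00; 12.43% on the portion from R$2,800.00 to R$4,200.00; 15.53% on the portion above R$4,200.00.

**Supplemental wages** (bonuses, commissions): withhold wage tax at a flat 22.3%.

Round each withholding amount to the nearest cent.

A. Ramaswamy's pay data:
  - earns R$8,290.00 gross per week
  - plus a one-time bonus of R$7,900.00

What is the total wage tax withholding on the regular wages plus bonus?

R$2,657.70

Wage Tax: taxable = R$8,290.00
  R$260.82 + 15.53% × (R$8,290.00 − R$4,200.00) = R$260.82 + 15.53% × R$4,090.00 = R$896.00
Supplemental (22.3% flat on bonus): 22.3% × R$7,900.00 = R$1,761.70
Total wage tax: R$896.00 + R$1,761.70 = R$2,657.70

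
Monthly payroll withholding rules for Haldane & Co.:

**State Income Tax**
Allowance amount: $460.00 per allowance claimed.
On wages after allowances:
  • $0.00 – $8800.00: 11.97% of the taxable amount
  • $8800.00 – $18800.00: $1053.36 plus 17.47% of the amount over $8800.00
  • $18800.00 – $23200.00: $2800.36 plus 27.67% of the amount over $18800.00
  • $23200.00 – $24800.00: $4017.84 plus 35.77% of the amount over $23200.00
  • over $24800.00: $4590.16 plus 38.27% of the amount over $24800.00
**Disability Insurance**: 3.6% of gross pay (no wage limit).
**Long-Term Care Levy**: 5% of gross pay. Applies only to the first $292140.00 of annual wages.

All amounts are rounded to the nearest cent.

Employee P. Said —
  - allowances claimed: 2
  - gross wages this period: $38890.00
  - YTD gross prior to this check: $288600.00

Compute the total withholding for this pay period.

$11207.36

State Income Tax: taxable = $38890.00 − 2×$460.00 = $37970.00
  $4590.16 + 38.27% × ($37970.00 − $24800.00) = $4590.16 + 38.27% × $13170.00 = $9630.32
Disability Insurance: 3.6% × $38890.00 = $1400.04
Long-Term Care Levy: cap $292140.00 − YTD $288600.00 = $3540.00 subject; 5% × $3540.00 = $177.00
Total: $9630.32 + $1400.04 + $177.00 = $11207.36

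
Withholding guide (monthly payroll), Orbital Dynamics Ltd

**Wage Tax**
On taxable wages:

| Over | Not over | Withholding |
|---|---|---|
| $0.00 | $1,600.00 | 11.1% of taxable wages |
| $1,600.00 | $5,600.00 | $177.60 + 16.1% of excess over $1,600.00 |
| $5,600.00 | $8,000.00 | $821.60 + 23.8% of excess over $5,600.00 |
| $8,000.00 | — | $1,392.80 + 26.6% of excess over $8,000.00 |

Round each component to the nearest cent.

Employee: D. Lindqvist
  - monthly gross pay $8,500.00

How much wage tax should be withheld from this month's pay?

Wage Tax: taxable = $8,500.00
  $1,392.80 + 26.6% × ($8,500.00 − $8,000.00) = $1,392.80 + 26.6% × $500.00 = $1,525.80

$1,525.80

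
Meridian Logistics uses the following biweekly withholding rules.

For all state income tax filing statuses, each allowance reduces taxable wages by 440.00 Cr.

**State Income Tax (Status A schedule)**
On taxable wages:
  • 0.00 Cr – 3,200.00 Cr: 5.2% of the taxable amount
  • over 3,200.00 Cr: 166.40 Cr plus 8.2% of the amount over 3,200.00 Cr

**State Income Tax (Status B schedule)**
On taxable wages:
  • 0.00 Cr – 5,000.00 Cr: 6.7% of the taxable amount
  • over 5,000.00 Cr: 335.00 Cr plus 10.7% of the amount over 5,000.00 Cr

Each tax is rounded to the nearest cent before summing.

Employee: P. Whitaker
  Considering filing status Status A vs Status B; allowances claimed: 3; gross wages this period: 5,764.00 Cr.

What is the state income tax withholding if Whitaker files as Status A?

State Income Tax (Status A): taxable = 5,764.00 Cr − 3×440.00 Cr = 4,444.00 Cr
  166.40 Cr + 8.2% × (4,444.00 Cr − 3,200.00 Cr) = 166.40 Cr + 8.2% × 1,244.00 Cr = 268.41 Cr

268.41 Cr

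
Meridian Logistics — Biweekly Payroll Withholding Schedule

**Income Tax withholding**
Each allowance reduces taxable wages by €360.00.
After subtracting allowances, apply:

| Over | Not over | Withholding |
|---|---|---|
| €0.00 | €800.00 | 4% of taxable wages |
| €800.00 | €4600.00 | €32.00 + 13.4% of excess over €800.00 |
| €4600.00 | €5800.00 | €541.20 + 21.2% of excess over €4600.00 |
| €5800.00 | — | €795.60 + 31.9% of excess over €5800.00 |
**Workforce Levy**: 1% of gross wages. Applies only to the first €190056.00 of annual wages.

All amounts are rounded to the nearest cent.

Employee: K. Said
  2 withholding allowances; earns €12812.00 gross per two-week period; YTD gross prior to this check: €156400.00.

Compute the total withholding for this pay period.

Income Tax: taxable = €12812.00 − 2×€360.00 = €12092.00
  €795.60 + 31.9% × (€12092.00 − €5800.00) = €795.60 + 31.9% × €6292.00 = €2802.75
Workforce Levy: 1% × €12812.00 = €128.12
Total: €2802.75 + €128.12 = €2930.87

€2930.87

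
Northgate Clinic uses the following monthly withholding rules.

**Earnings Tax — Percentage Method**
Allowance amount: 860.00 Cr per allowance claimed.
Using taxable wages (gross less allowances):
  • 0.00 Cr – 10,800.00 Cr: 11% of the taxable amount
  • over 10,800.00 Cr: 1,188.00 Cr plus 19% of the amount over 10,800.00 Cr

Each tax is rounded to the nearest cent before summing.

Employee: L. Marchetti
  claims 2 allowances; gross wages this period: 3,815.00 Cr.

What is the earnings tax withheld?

230.45 Cr

Earnings Tax: taxable = 3,815.00 Cr − 2×860.00 Cr = 2,095.00 Cr
  11% × 2,095.00 Cr = 230.45 Cr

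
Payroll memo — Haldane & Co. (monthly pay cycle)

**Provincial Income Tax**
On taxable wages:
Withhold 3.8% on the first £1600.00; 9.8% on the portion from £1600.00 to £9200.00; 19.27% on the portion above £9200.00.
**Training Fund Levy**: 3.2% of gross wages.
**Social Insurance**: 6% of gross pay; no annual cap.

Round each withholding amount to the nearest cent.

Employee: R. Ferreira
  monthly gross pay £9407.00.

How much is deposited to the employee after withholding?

Provincial Income Tax: taxable = £9407.00
  £805.60 + 19.27% × (£9407.00 − £9200.00) = £805.60 + 19.27% × £207.00 = £845.49
Training Fund Levy: 3.2% × £9407.00 = £301.02
Social Insurance: 6% × £9407.00 = £564.42
Total withheld: £845.49 + £301.02 + £564.42 = £1710.93
Net pay: £9407.00 − £1710.93 = £7696.07

£7696.07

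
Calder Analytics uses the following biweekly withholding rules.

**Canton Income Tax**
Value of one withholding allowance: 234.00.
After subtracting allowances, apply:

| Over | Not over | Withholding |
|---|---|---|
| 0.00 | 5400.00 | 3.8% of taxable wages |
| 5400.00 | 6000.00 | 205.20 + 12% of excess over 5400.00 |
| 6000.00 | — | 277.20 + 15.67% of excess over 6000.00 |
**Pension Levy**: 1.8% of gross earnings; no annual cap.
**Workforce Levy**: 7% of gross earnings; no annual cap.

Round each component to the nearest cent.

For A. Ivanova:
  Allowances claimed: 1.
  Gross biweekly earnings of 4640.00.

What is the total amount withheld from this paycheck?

575.75

Canton Income Tax: taxable = 4640.00 − 1×234.00 = 4406.00
  3.8% × 4406.00 = 167.43
Pension Levy: 1.8% × 4640.00 = 83.52
Workforce Levy: 7% × 4640.00 = 324.80
Total: 167.43 + 83.52 + 324.80 = 575.75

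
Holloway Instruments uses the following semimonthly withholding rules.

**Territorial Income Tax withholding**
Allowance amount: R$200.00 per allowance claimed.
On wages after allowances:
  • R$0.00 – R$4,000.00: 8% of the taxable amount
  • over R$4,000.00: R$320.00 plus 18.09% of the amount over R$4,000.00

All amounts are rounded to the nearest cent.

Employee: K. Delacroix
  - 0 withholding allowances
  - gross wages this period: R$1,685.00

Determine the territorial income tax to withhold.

R$134.80

Territorial Income Tax: taxable = R$1,685.00
  8% × R$1,685.00 = R$134.80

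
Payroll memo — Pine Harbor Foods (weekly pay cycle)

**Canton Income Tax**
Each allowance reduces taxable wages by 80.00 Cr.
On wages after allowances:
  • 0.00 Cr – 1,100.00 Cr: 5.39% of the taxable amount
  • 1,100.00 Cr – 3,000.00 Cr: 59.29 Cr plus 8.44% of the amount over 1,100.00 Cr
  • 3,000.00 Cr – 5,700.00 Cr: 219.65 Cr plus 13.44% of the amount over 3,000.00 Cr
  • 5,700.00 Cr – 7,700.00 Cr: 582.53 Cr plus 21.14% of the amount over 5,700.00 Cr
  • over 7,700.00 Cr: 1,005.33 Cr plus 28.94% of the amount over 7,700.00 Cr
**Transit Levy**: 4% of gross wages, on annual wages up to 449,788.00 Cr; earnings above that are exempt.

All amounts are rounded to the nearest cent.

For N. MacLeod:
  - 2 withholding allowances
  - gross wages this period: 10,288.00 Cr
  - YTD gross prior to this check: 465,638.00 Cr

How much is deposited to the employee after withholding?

Canton Income Tax: taxable = 10,288.00 Cr − 2×80.00 Cr = 10,128.00 Cr
  1,005.33 Cr + 28.94% × (10,128.00 Cr − 7,700.00 Cr) = 1,005.33 Cr + 28.94% × 2,428.00 Cr = 1,707.99 Cr
Transit Levy: YTD 465,638.00 Cr ≥ cap 449,788.00 Cr → 0.00 Cr
Total withheld: 1,707.99 Cr + 0.00 Cr = 1,707.99 Cr
Net pay: 10,288.00 Cr − 1,707.99 Cr = 8,580.01 Cr

8,580.01 Cr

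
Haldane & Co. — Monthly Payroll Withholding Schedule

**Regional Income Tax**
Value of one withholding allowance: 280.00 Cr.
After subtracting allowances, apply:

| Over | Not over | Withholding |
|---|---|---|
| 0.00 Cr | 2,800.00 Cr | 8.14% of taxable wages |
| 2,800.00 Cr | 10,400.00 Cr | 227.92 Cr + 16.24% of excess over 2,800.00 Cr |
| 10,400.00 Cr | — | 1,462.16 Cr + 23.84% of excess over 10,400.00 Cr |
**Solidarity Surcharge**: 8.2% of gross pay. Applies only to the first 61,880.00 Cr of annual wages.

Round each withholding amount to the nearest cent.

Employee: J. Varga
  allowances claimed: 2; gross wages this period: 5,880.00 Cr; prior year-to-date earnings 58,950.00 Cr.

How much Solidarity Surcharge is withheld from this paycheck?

240.26 Cr

Solidarity Surcharge: cap 61,880.00 Cr − YTD 58,950.00 Cr = 2,930.00 Cr subject; 8.2% × 2,930.00 Cr = 240.26 Cr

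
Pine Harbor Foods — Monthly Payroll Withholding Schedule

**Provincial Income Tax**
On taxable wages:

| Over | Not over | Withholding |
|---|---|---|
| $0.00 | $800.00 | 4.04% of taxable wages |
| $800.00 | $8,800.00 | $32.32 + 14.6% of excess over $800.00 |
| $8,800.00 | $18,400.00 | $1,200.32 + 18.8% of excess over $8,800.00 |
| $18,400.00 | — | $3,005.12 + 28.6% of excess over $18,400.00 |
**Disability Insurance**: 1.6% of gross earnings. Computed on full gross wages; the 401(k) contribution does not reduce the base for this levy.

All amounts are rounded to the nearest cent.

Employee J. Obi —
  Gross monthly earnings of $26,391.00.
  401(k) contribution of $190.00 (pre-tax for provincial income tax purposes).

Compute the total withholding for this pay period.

$5,658.47

Provincial Income Tax: taxable = $26,391.00 − $190.00 = $26,201.00
  $3,005.12 + 28.6% × ($26,201.00 − $18,400.00) = $3,005.12 + 28.6% × $7,801.00 = $5,236.21
Disability Insurance: 1.6% × $26,391.00 = $422.26
Total: $5,236.21 + $422.26 = $5,658.47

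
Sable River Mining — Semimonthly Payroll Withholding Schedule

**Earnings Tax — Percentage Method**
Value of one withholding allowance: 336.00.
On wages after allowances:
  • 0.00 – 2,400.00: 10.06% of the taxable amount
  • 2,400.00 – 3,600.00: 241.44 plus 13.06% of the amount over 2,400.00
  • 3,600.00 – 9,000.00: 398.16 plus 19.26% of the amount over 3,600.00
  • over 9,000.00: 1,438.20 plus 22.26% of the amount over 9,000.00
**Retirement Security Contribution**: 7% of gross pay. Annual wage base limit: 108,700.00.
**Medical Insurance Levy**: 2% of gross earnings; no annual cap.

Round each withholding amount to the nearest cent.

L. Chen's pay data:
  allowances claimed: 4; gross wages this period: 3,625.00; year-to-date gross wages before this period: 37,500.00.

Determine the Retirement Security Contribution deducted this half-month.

253.75

Retirement Security Contribution: 7% × 3,625.00 = 253.75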